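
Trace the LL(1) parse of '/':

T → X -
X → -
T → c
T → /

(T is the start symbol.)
Stack is shown with the top on the left.

Stack  Input  Action
--------------------
T $    / $    output T → /
/ $    / $    match '/'
$      $      accept

The string is accepted.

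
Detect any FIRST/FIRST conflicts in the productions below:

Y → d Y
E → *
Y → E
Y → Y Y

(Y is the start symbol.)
Yes. Y → d Y / Y → Y Y on { 'd' }; Y → E / Y → Y Y on { '*' }

FIRST sets of the non-terminals at (or reachable through a nullable prefix from) the front of some alternative:
  FIRST(E) = { '*' }
  FIRST(Y) = { '*', 'd' }

Productions for Y:
  Y → d Y: FIRST = { 'd' }
  Y → E: FIRST = { '*' }
  Y → Y Y: FIRST = { '*', 'd' }
E has only one production, so no FIRST/FIRST conflict is possible there.

Conflict for Y: Y → d Y and Y → Y Y
  Overlap: { 'd' }
Conflict for Y: Y → E and Y → Y Y
  Overlap: { '*' }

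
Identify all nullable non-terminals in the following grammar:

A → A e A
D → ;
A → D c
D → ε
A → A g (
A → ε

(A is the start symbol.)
ε-productions: D → ε, A → ε
So D, A are immediately nullable.
Every non-terminal is now nullable.
Nullable = { 'A', 'D' }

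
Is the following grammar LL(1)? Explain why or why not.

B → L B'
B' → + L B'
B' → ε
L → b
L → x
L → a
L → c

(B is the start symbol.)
Relevant sets:
  FOLLOW(B') = { $ }

For B':
  PREDICT(B' → '+' L B') = { '+' }
  PREDICT(B' → ε) = { $ }
For L:
  PREDICT(L → b) = { 'b' }
  PREDICT(L → x) = { 'x' }
  PREDICT(L → a) = { 'a' }
  PREDICT(L → c) = { 'c' }
B has a single production, so nothing to check there.

All predict sets are disjoint. The grammar IS LL(1).

Answer: Yes, the grammar is LL(1).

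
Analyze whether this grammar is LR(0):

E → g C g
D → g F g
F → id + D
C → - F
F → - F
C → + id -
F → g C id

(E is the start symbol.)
Yes, the grammar is LR(0)

Augment with E' → E and build the canonical LR(0) collection (I0 = CLOSURE({[E' → . E]}), then GOTO on every symbol after a dot until no new states appear). It has 21 states:
  I0: { [E → . g C g], [E' → . E] }  — shift
  I1: { [E' → E .] }  — accept
  I2: { [C → . + id -], [C → . - F], [E → g . C g] }  — shift
  I3: { [C → + . id -] }  — shift
  I4: { [C → - . F], [F → . - F], [F → . g C id], [F → . id + D] }  — shift
  I5: { [E → g C . g] }  — shift
  I6: { [E → g C g .] }  — reduce
  I7: { [F → - . F], [F → . - F], [F → . g C id], [F → . id + D] }  — shift
  I8: { [C → - F .] }  — reduce
  I9: { [C → . + id -], [C → . - F], [F → g . C id] }  — shift
  I10: { [F → id . + D] }  — shift
  I11: { [D → . g F g], [F → id + . D] }  — shift
  I12: { [F → id + D .] }  — reduce
  I13: { [D → g . F g], [F → . - F], [F → . g C id], [F → . id + D] }  — shift
  I14: { [D → g F . g] }  — shift
  I15: { [D → g F g .] }  — reduce
  I16: { [F → g C . id] }  — shift
  I17: { [F → g C id .] }  — reduce
  I18: { [F → - F .] }  — reduce
  I19: { [C → + id . -] }  — shift
  I20: { [C → + id - .] }  — reduce

Every state is either a pure shift/goto state or contains exactly one complete item and nothing to shift — no conflicts. The grammar is LR(0).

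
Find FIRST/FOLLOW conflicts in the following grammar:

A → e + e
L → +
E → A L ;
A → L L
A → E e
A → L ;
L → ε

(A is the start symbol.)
Yes. A → E e with FOLLOW(A) on { '+', ';' }; A → L ';' with FOLLOW(A) on { '+', ';' }; L → '+' with FOLLOW(L) on { '+' }

A FIRST/FOLLOW conflict occurs when a non-terminal N has a nullable alternative N → β (β ⇒* ε) and another alternative N → α with FIRST(α) ∩ FOLLOW(N) ≠ ∅: on such a lookahead the parser cannot decide between expanding α and letting N vanish via β.

Nullable non-terminals: A, L.
FIRST sets used below: FIRST(L) = { '+', ε }, FIRST(E) = { '+', ';', 'e' }

A: nullable alternative(s) A → L L; FOLLOW(A) = { $, '+', ';' }
  A → e + e: FIRST \ {ε} = { 'e' } — disjoint from FOLLOW(A)
  A → L L: FIRST \ {ε} = { '+' } — this is the only nullable alternative, skip
  A → E e: FIRST \ {ε} = { '+', ';', 'e' } — overlaps FOLLOW(A) on { '+', ';' }: CONFLICT
  A → L ;: FIRST \ {ε} = { '+', ';' } — overlaps FOLLOW(A) on { '+', ';' }: CONFLICT

L: nullable alternative(s) L → ε; FOLLOW(L) = { $, '+', ';' }
  L → +: FIRST \ {ε} = { '+' } — overlaps FOLLOW(L) on { '+' }: CONFLICT
  L → ε: FIRST \ {ε} = { } — this is the only nullable alternative, skip

E has no nullable alternative, so no FIRST/FOLLOW check is needed there.

So the grammar has 3 FIRST/FOLLOW conflicts (marked CONFLICT above).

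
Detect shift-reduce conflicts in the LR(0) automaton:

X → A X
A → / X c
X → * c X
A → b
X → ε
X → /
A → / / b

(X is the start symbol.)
A shift-reduce conflict occurs when an LR(0) state has both:
  - a complete (reduce) item [A → α .] (dot at the end), and
  - a shift item [B → β . c γ] (dot before a terminal).

Augment with X' → X and build the canonical LR(0) collection (I0 = CLOSURE({[X' → . X]}), then GOTO on every symbol after a dot until no new states appear). It has 13 states:
  I0: { [A → . / / b], [A → . / X c], [A → . b], [X → . * c X], [X → . /], [X → . A X], [X → .], [X' → . X] }  — shift, reduce
  I1: { [X → * . c X] }  — shift
  I2: { [A → . / / b], [A → . / X c], [A → . b], [A → / . / b], [A → / . X c], [X → . * c X], [X → . /], [X → . A X], [X → .], [X → / .] }  — shift, 2 reduces
  I3: { [A → . / / b], [A → . / X c], [A → . b], [X → . * c X], [X → . /], [X → . A X], [X → .], [X → A . X] }  — shift, reduce
  I4: { [X' → X .] }  — accept
  I5: { [A → b .] }  — reduce
  I6: { [X → A X .] }  — reduce
  I7: { [A → . / / b], [A → . / X c], [A → . b], [A → / . / b], [A → / . X c], [A → / / . b], [X → . * c X], [X → . /], [X → . A X], [X → .], [X → / .] }  — shift, 2 reduces
  I8: { [A → / X . c] }  — shift
  I9: { [A → / X c .] }  — reduce
  I10: { [A → / / b .], [A → b .] }  — 2 reduces
  I11: { [A → . / / b], [A → . / X c], [A → . b], [X → * c . X], [X → . * c X], [X → . /], [X → . A X], [X → .] }  — shift, reduce
  I12: { [X → * c X .] }  — reduce

I0 contains reduce item [X → .] and shift items [A → . / / b], [A → . / X c], [A → . b], [X → . * c X], [X → . /] — shift-reduce conflict.
I2 contains reduce items [X → .], [X → / .] and shift items [A → . / / b], [A → / . / b], [A → . / X c], [A → . b], [X → . * c X], [X → . /] — shift-reduce conflict.
I3 contains reduce item [X → .] and shift items [A → . / / b], [A → . / X c], [A → . b], [X → . * c X], [X → . /] — shift-reduce conflict.
I7 contains reduce items [X → .], [X → / .] and shift items [A → . / / b], [A → / . / b], [A → / / . b], [A → . / X c], [A → . b], [X → . * c X], [X → . /] — shift-reduce conflict.
I11 contains reduce item [X → .] and shift items [A → . / / b], [A → . / X c], [A → . b], [X → . * c X], [X → . /] — shift-reduce conflict.

Answer: Yes — I0: [X → .] vs [A → . / / b]; I2: [X → .] vs [A → . / / b]; I3: [X → .] vs [A → . / / b]; I7: [X → .] vs [A → . / / b]; I11: [X → .] vs [A → . / / b]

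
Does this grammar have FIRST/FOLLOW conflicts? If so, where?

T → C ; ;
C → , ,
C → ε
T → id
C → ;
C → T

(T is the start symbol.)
A FIRST/FOLLOW conflict occurs when a non-terminal N has a nullable alternative N → β (β ⇒* ε) and another alternative N → α with FIRST(α) ∩ FOLLOW(N) ≠ ∅: on such a lookahead the parser cannot decide between expanding α and letting N vanish via β.

Nullable non-terminals: C.
FIRST sets used below: FIRST(T) = { ',', ';', 'id' }

C: nullable alternative(s) C → ε; FOLLOW(C) = { ';' }
  C → , ,: FIRST \ {ε} = { ',' } — disjoint from FOLLOW(C)
  C → ε: FIRST \ {ε} = { } — this is the only nullable alternative, skip
  C → ;: FIRST \ {ε} = { ';' } — overlaps FOLLOW(C) on { ';' }: CONFLICT
  C → T: FIRST \ {ε} = { ',', ';', 'id' } — overlaps FOLLOW(C) on { ';' }: CONFLICT

T has no nullable alternative, so no FIRST/FOLLOW check is needed there.

So the grammar has 2 FIRST/FOLLOW conflicts (marked CONFLICT above).

Answer: Yes. C → ';' with FOLLOW(C) on { ';' }; C → T with FOLLOW(C) on { ';' }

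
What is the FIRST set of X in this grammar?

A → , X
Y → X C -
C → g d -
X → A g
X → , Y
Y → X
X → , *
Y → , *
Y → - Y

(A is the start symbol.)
To compute FIRST(X), examine every production with X on the left-hand side, reading each right-hand side left to right until a non-nullable symbol is reached.

FIRST sets of the other non-terminals involved (by the same procedure, iterated to a fixed point):
  FIRST(A) = { ',' }

From X → A g:
  - A is a non-terminal: add FIRST(A) \ {ε} = { ',' }
    A is not nullable, so stop
From X → , Y:
  - ',' is a terminal: add ',' and stop
From X → , *:
  - ',' is a terminal: add ',' and stop

Collecting: FIRST(X) = { ',' }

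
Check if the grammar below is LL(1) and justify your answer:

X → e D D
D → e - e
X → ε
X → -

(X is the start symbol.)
Yes, the grammar is LL(1).

Relevant sets:
  FOLLOW(X) = { $ }

For X:
  PREDICT(X → e D D) = { 'e' }
  PREDICT(X → ε) = { $ }
  PREDICT(X → '-') = { '-' }
D has a single production, so nothing to check there.

All predict sets are disjoint. The grammar IS LL(1).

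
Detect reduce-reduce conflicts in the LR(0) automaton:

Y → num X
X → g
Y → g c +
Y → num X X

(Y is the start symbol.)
No reduce-reduce conflicts

A reduce-reduce conflict occurs when an LR(0) state has two complete items [A → α .] and [B → β .] — both call for a reduction, and with no lookahead the parser cannot choose between them.

Augment with Y' → Y and build the canonical LR(0) collection (I0 = CLOSURE({[Y' → . Y]}), then GOTO on every symbol after a dot until no new states appear). It has 9 states:
  I0: { [Y → . g c +], [Y → . num X X], [Y → . num X], [Y' → . Y] }  — shift
  I1: { [Y' → Y .] }  — accept
  I2: { [Y → g . c +] }  — shift
  I3: { [X → . g], [Y → num . X X], [Y → num . X] }  — shift
  I4: { [X → . g], [Y → num X . X], [Y → num X .] }  — shift, reduce
  I5: { [X → g .] }  — reduce
  I6: { [Y → num X X .] }  — reduce
  I7: { [Y → g c . +] }  — shift
  I8: { [Y → g c + .] }  — reduce

No state contains more than one complete item.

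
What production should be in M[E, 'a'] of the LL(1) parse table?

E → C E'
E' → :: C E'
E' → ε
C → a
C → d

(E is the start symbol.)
To find M[E, 'a'], we find productions for E where 'a' is in the predict set (PREDICT(N → α) = (FIRST(α) \ {ε}) ∪ (FOLLOW(N) if α ⇒* ε)).

Relevant sets:
  FIRST(C) = { 'a', 'd' }

E → C E': PREDICT = { 'a', 'd' }
  'a' is in predict set, so this production goes in M[E, 'a']

M[E, 'a'] = E → C E'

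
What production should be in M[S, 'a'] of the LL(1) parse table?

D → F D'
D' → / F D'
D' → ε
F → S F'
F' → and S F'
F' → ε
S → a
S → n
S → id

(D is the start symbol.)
To find M[S, 'a'], we find productions for S where 'a' is in the predict set (PREDICT(N → α) = (FIRST(α) \ {ε}) ∪ (FOLLOW(N) if α ⇒* ε)).

S → a: PREDICT = { 'a' }
  'a' is in predict set, so this production goes in M[S, 'a']
S → n: PREDICT = { 'n' }
S → id: PREDICT = { 'id' }

M[S, 'a'] = S → a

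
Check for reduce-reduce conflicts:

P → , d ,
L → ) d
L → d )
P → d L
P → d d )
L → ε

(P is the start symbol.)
Yes — I7: [L → d ) .] vs [P → d d ) .]

A reduce-reduce conflict occurs when an LR(0) state has two complete items [A → α .] and [B → β .] — both call for a reduction, and with no lookahead the parser cannot choose between them.

Augment with P' → P and build the canonical LR(0) collection (I0 = CLOSURE({[P' → . P]}), then GOTO on every symbol after a dot until no new states appear). It has 11 states:
  I0: { [P → . , d ,], [P → . d L], [P → . d d )], [P' → . P] }  — shift
  I1: { [P → , . d ,] }  — shift
  I2: { [P' → P .] }  — accept
  I3: { [L → . ) d], [L → . d )], [L → .], [P → d . L], [P → d . d )] }  — shift, reduce
  I4: { [L → ) . d] }  — shift
  I5: { [P → d L .] }  — reduce
  I6: { [L → d . )], [P → d d . )] }  — shift
  I7: { [L → d ) .], [P → d d ) .] }  — 2 reduces
  I8: { [L → ) d .] }  — reduce
  I9: { [P → , d . ,] }  — shift
  I10: { [P → , d , .] }  — reduce

I7 contains complete items [L → d ) .], [P → d d ) .] — reduce-reduce conflict.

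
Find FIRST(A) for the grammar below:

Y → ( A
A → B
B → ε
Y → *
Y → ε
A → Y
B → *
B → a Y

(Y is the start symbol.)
{ '(', '*', 'a', ε }

To compute FIRST(A), examine every production with A on the left-hand side, reading each right-hand side left to right until a non-nullable symbol is reached.

FIRST sets of the other non-terminals involved (by the same procedure, iterated to a fixed point):
  FIRST(B) = { '*', 'a', ε }
  FIRST(Y) = { '(', '*', ε }

From A → B:
  - B is a non-terminal: add FIRST(B) \ {ε} = { '*', 'a' }
    B is nullable and nothing follows, so the whole right-hand side can vanish: ε ∈ FIRST(A)
From A → Y:
  - Y is a non-terminal: add FIRST(Y) \ {ε} = { '(', '*' }
    Y is nullable and nothing follows, so the whole right-hand side can vanish: ε ∈ FIRST(A)

Collecting: FIRST(A) = { '(', '*', 'a', ε }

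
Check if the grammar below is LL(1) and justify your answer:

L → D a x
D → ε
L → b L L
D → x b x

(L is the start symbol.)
Yes, the grammar is LL(1).

A grammar is LL(1) if for each non-terminal N with multiple productions, the predict sets of those productions are pairwise disjoint, where PREDICT(N → α) = (FIRST(α) \ {ε}) ∪ (FOLLOW(N) if α ⇒* ε).

Relevant sets:
  FIRST(D) = { 'x', ε }
  FOLLOW(D) = { 'a' }

For L:
  PREDICT(L → D a x) = { 'a', 'x' }
  PREDICT(L → b L L) = { 'b' }
For D:
  PREDICT(D → ε) = { 'a' }
  PREDICT(D → x b x) = { 'x' }

All predict sets are disjoint. The grammar IS LL(1).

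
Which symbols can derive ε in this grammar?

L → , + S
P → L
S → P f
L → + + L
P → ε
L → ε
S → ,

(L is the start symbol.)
{ 'L', 'P' }

A non-terminal is nullable if it can derive ε (the empty string): either it has an ε-production, or it has a production whose right-hand side consists entirely of nullable non-terminals.

ε-productions: P → ε, L → ε
So P, L are immediately nullable.
No further non-terminal can be added: every production for the remaining non-terminals contains a terminal or a non-nullable non-terminal.
Nullable = { 'L', 'P' }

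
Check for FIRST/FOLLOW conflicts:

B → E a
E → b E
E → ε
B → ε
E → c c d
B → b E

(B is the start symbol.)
No FIRST/FOLLOW conflicts.

A FIRST/FOLLOW conflict occurs when a non-terminal N has a nullable alternative N → β (β ⇒* ε) and another alternative N → α with FIRST(α) ∩ FOLLOW(N) ≠ ∅: on such a lookahead the parser cannot decide between expanding α and letting N vanish via β.

Nullable non-terminals: B, E.
FIRST sets used below: FIRST(E) = { 'b', 'c', ε }

B: nullable alternative(s) B → ε; FOLLOW(B) = { $ }
  B → E a: FIRST \ {ε} = { 'a', 'b', 'c' } — disjoint from FOLLOW(B)
  B → ε: FIRST \ {ε} = { } — this is the only nullable alternative, skip
  B → b E: FIRST \ {ε} = { 'b' } — disjoint from FOLLOW(B)

E: nullable alternative(s) E → ε; FOLLOW(E) = { $, 'a' }
  E → b E: FIRST \ {ε} = { 'b' } — disjoint from FOLLOW(E)
  E → ε: FIRST \ {ε} = { } — this is the only nullable alternative, skip
  E → c c d: FIRST \ {ε} = { 'c' } — disjoint from FOLLOW(E)

No FIRST/FOLLOW conflicts found.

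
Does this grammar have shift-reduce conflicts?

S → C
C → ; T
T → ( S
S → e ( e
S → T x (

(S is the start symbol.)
Augment with S' → S and build the canonical LR(0) collection (I0 = CLOSURE({[S' → . S]}), then GOTO on every symbol after a dot until no new states appear). It has 13 states:
  I0: { [C → . ; T], [S → . C], [S → . T x (], [S → . e ( e], [S' → . S], [T → . ( S] }  — shift
  I1: { [C → . ; T], [S → . C], [S → . T x (], [S → . e ( e], [T → ( . S], [T → . ( S] }  — shift
  I2: { [C → ; . T], [T → . ( S] }  — shift
  I3: { [S → C .] }  — reduce
  I4: { [S' → S .] }  — accept
  I5: { [S → T . x (] }  — shift
  I6: { [S → e . ( e] }  — shift
  I7: { [S → e ( . e] }  — shift
  I8: { [S → e ( e .] }  — reduce
  I9: { [S → T x . (] }  — shift
  I10: { [S → T x ( .] }  — reduce
  I11: { [C → ; T .] }  — reduce
  I12: { [T → ( S .] }  — reduce

No state contains both a complete item and a shift item.

Answer: No shift-reduce conflicts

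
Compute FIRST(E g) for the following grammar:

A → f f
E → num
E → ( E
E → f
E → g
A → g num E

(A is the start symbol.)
FIRST sets of the non-terminals involved (from the grammar, by fixed-point iteration):
  FIRST(E) = { '(', 'f', 'g', 'num' }

To compute FIRST(E g), process the symbols left to right:
Symbol E is a non-terminal. Add FIRST(E) \ {ε} = { '(', 'f', 'g', 'num' }
E is not nullable (ε ∉ FIRST(E)), so stop here.
FIRST(E g) = { '(', 'f', 'g', 'num' }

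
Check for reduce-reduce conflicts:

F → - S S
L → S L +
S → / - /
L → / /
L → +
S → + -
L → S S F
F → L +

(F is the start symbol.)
Yes — I11: [F → L + .] vs [L → S L + .]

A reduce-reduce conflict occurs when an LR(0) state has two complete items [A → α .] and [B → β .] — both call for a reduction, and with no lookahead the parser cannot choose between them.

Augment with F' → F and build the canonical LR(0) collection (I0 = CLOSURE({[F' → . F]}), then GOTO on every symbol after a dot until no new states appear). It has 22 states:
  I0: { [F → . - S S], [F → . L +], [F' → . F], [L → . +], [L → . / /], [L → . S L +], [L → . S S F], [S → . + -], [S → . / - /] }  — shift
  I1: { [L → + .], [S → + . -] }  — shift, reduce
  I2: { [F → - . S S], [S → . + -], [S → . / - /] }  — shift
  I3: { [L → / . /], [S → / . - /] }  — shift
  I4: { [F' → F .] }  — accept
  I5: { [F → L . +] }  — shift
  I6: { [L → . +], [L → . / /], [L → . S L +], [L → . S S F], [L → S . L +], [L → S . S F], [S → . + -], [S → . / - /] }  — shift
  I7: { [L → S L . +] }  — shift
  I8: { [F → . - S S], [F → . L +], [L → . +], [L → . / /], [L → . S L +], [L → . S S F], [L → S . L +], [L → S . S F], [L → S S . F], [S → . + -], [S → . / - /] }  — shift
  I9: { [L → S S F .] }  — reduce
  I10: { [F → L . +], [L → S L . +] }  — shift
  I11: { [F → L + .], [L → S L + .] }  — 2 reduces
  I12: { [L → S L + .] }  — reduce
  I13: { [F → L + .] }  — reduce
  I14: { [S → / - . /] }  — shift
  I15: { [L → / / .] }  — reduce
  I16: { [S → / - / .] }  — reduce
  I17: { [S → + . -] }  — shift
  I18: { [S → / . - /] }  — shift
  I19: { [F → - S . S], [S → . + -], [S → . / - /] }  — shift
  I20: { [F → - S S .] }  — reduce
  I21: { [S → + - .] }  — reduce

I11 contains complete items [F → L + .], [L → S L + .] — reduce-reduce conflict.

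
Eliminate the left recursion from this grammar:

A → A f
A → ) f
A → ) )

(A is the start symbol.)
A is directly left-recursive. The standard transformation for
  A → A α₁ | ... | A α_m | β₁ | ... | β_n
is
  A  → β₁ A' | ... | β_n A'
  A' → α₁ A' | ... | α_m A' | ε

A → ) f becomes A → ) f A'
A → ) ) becomes A → ) ) A'
A → A f becomes A' → f A'
Add A' → ε

Resulting grammar:
A → ) f A'
A → ) ) A'
A' → f A'
A' → ε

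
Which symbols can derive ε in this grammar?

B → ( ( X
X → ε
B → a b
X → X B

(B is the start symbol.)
A non-terminal is nullable if it can derive ε (the empty string): either it has an ε-production, or it has a production whose right-hand side consists entirely of nullable non-terminals.

ε-productions: X → ε
So X is immediately nullable.
No further non-terminal can be added: every production for the remaining non-terminals contains a terminal or a non-nullable non-terminal.
Nullable = { 'X' }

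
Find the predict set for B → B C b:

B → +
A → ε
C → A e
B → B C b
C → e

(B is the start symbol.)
PREDICT(B → B C b) = (FIRST(RHS) \ {ε}) ∪ (FOLLOW(B) if ε ∈ FIRST(RHS), i.e. RHS ⇒* ε)
FIRST(B) = { '+' }
FIRST(B C b) = { '+' }
ε ∉ FIRST(B C b), so FOLLOW(B) is not added.
PREDICT(B → B C b) = { '+' }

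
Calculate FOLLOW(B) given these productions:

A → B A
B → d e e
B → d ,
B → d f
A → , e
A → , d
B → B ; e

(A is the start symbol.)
{ ',', ';', 'd' }

To compute FOLLOW(B), find every occurrence of B on a right-hand side N → α B β: add FIRST(β) \ {ε}, and if β is empty or nullable also add FOLLOW(N). Iterate to a fixed point.

In A → B A: B is followed by A, add FIRST(A) \ {ε} = { ',', 'd' }
In B → B ; e: B is followed by ';' e, add FIRST(';' e) \ {ε} = { ';' }

Taking the union: FOLLOW(B) = { ',', ';', 'd' }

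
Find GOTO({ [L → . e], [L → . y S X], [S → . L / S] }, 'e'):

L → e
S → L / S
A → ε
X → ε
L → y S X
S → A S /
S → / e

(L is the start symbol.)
{ [L → e .] }

GOTO(I, 'e') = CLOSURE({ [A → αX.β] : [A → α.Xβ] ∈ I, X = 'e' })

Items with dot before 'e', with the dot advanced:
  [L → . e] → [L → e .]
Closure adds nothing (no advanced item has the dot before a non-terminal).

GOTO = { [L → e .] }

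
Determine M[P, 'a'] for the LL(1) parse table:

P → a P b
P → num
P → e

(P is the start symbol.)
To find M[P, 'a'], we find productions for P where 'a' is in the predict set (PREDICT(N → α) = (FIRST(α) \ {ε}) ∪ (FOLLOW(N) if α ⇒* ε)).

P → a P b: PREDICT = { 'a' }
  'a' is in predict set, so this production goes in M[P, 'a']
P → num: PREDICT = { 'num' }
P → e: PREDICT = { 'e' }

M[P, 'a'] = P → a P b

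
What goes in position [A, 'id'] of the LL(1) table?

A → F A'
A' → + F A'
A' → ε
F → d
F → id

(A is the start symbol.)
A → F A'

To find M[A, 'id'], we find productions for A where 'id' is in the predict set (PREDICT(N → α) = (FIRST(α) \ {ε}) ∪ (FOLLOW(N) if α ⇒* ε)).

Relevant sets:
  FIRST(F) = { 'd', 'id' }

A → F A': PREDICT = { 'd', 'id' }
  'id' is in predict set, so this production goes in M[A, 'id']

M[A, 'id'] = A → F A'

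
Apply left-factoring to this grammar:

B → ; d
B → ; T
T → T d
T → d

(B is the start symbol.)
Left-factoring transforms A → αβ₁ | αβ₂ into A → αA' and A' → β₁ | β₂
(α is the longest common prefix among the alternatives). Repeat until
no nonterminal has two alternatives with a common prefix.

Round 1: B has alternatives sharing prefix ';'. Introduce B': B → ; B'
  Add: B' → d
  Add: B' → T

No remaining common prefixes — done.

Resulting grammar:
B → ; B'
B' → d
B' → T
T → T d
T → d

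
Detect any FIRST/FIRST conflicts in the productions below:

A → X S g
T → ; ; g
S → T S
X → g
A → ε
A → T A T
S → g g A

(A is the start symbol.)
A FIRST/FIRST conflict occurs when two productions N → α and N → β for the same non-terminal have FIRST(α) ∩ FIRST(β) ≠ ∅ (with ε ∈ FIRST of a nullable right-hand side, so two nullable alternatives also conflict).

FIRST sets of the non-terminals at (or reachable through a nullable prefix from) the front of some alternative:
  FIRST(X) = { 'g' }
  FIRST(T) = { ';' }

Productions for A:
  A → X S g: FIRST = { 'g' }
  A → ε: FIRST = { ε }
  A → T A T: FIRST = { ';' }
Productions for S:
  S → T S: FIRST = { ';' }
  S → g g A: FIRST = { 'g' }
T, X have only one production, so no FIRST/FIRST conflict is possible there.

All alternatives of each non-terminal have pairwise disjoint FIRST sets.

Answer: No FIRST/FIRST conflicts.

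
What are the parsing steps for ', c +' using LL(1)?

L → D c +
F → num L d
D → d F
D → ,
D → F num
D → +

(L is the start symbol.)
LL(1) parsing maintains a stack (initially the start symbol over $) and the input. At each step: if the stack top is a terminal, match it against the current input token; if it is a non-terminal N, replace it with the RHS of M[N, lookahead] (the unique production whose predict set contains the lookahead).

Stack is shown with the top on the left.

Stack    Input    Action
------------------------
L $      , c + $  output L → D c +
D c + $  , c + $  output D → ,
, c + $  , c + $  match ','
c + $    c + $    match 'c'
+ $      + $      match '+'
$        $        accept

The string is accepted.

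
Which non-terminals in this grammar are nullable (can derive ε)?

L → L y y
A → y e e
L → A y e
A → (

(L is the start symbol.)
A non-terminal is nullable if it can derive ε (the empty string): either it has an ε-production, or it has a production whose right-hand side consists entirely of nullable non-terminals.

There are no ε-productions, so no non-terminal can derive ε.
No non-terminals are nullable.

Answer: None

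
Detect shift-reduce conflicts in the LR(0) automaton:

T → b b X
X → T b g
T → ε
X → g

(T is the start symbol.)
Yes — I0: [T → .] vs [T → . b b X]; I3: [T → .] vs [T → . b b X]

A shift-reduce conflict occurs when an LR(0) state has both:
  - a complete (reduce) item [A → α .] (dot at the end), and
  - a shift item [B → β . c γ] (dot before a terminal).

Augment with T' → T and build the canonical LR(0) collection (I0 = CLOSURE({[T' → . T]}), then GOTO on every symbol after a dot until no new states appear). It has 9 states:
  I0: { [T → . b b X], [T → .], [T' → . T] }  — shift, reduce
  I1: { [T' → T .] }  — accept
  I2: { [T → b . b X] }  — shift
  I3: { [T → . b b X], [T → .], [T → b b . X], [X → . T b g], [X → . g] }  — shift, reduce
  I4: { [X → T . b g] }  — shift
  I5: { [T → b b X .] }  — reduce
  I6: { [X → g .] }  — reduce
  I7: { [X → T b . g] }  — shift
  I8: { [X → T b g .] }  — reduce

I0 contains reduce item [T → .] and shift item [T → . b b X] — shift-reduce conflict.
I3 contains reduce item [T → .] and shift items [T → . b b X], [X → . g] — shift-reduce conflict.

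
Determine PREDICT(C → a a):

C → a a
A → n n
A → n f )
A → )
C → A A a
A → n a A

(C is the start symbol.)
{ 'a' }

PREDICT(C → a a) = (FIRST(RHS) \ {ε}) ∪ (FOLLOW(C) if ε ∈ FIRST(RHS), i.e. RHS ⇒* ε)
FIRST(a a) = { 'a' }
ε ∉ FIRST(a a), so FOLLOW(C) is not added.
PREDICT(C → a a) = { 'a' }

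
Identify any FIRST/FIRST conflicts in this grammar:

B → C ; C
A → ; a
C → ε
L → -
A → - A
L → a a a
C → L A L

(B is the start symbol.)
No FIRST/FIRST conflicts.

A FIRST/FIRST conflict occurs when two productions N → α and N → β for the same non-terminal have FIRST(α) ∩ FIRST(β) ≠ ∅ (with ε ∈ FIRST of a nullable right-hand side, so two nullable alternatives also conflict).

FIRST sets of the non-terminals at (or reachable through a nullable prefix from) the front of some alternative:
  FIRST(L) = { '-', 'a' }

Productions for A:
  A → ; a: FIRST = { ';' }
  A → - A: FIRST = { '-' }
Productions for C:
  C → ε: FIRST = { ε }
  C → L A L: FIRST = { '-', 'a' }
Productions for L:
  L → -: FIRST = { '-' }
  L → a a a: FIRST = { 'a' }
B has only one production, so no FIRST/FIRST conflict is possible there.

All alternatives of each non-terminal have pairwise disjoint FIRST sets.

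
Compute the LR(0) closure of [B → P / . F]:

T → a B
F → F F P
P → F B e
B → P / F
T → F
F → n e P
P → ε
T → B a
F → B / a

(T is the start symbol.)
{ [B → . P / F], [B → P / . F], [F → . B / a], [F → . F F P], [F → . n e P], [P → . F B e], [P → .] }

Start with: [B → P / . F]
  [B → P / . F] has the dot before F: add [F → . F F P], [F → . n e P], [F → . B / a]
  [F → . B / a] has the dot before B: add [B → . P / F]
  [B → . P / F] has the dot before P: add [P → . F B e], [P → .]
No further items can be added.

CLOSURE = { [B → . P / F], [B → P / . F], [F → . B / a], [F → . F F P], [F → . n e P], [P → . F B e], [P → .] }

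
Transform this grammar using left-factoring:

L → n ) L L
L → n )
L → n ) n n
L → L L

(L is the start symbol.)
Left-factoring transforms A → αβ₁ | αβ₂ into A → αA' and A' → β₁ | β₂
(α is the longest common prefix among the alternatives). Repeat until
no nonterminal has two alternatives with a common prefix.

Round 1: L has alternatives sharing prefix 'n )'. Introduce L': L → n ) L'
  Add: L' → L L
  Add: L' → ε
  Add: L' → n n

No remaining common prefixes — done.

Resulting grammar:
L → n ) L'
L' → L L
L' → ε
L' → n n
L → L L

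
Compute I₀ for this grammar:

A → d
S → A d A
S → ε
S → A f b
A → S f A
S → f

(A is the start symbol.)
{ [A → . S f A], [A → . d], [A' → . A], [S → . A d A], [S → . A f b], [S → . f], [S → .] }

First, augment the grammar with A' → A
I₀ = CLOSURE({ [A' → . A] }):
  [A' → . A] has the dot before A: add [A → . d], [A → . S f A]
  [A → . S f A] has the dot before S: add [S → . A d A], [S → .], [S → . A f b], [S → . f]
No further items can be added.

I₀ = { [A → . S f A], [A → . d], [A' → . A], [S → . A d A], [S → . A f b], [S → . f], [S → .] }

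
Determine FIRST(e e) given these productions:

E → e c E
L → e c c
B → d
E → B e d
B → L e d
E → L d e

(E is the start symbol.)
{ 'e' }

To compute FIRST(e e), process the symbols left to right:
Symbol e is a terminal. Add 'e' and stop.
FIRST(e e) = { 'e' }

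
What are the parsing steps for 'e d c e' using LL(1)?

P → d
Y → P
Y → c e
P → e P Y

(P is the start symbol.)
LL(1) parsing maintains a stack (initially the start symbol over $) and the input. At each step: if the stack top is a terminal, match it against the current input token; if it is a non-terminal N, replace it with the RHS of M[N, lookahead] (the unique production whose predict set contains the lookahead).

Stack is shown with the top on the left.

Stack    Input      Action
--------------------------
P $      e d c e $  output P → e P Y
e P Y $  e d c e $  match 'e'
P Y $    d c e $    output P → d
d Y $    d c e $    match 'd'
Y $      c e $      output Y → c e
c e $    c e $      match 'c'
e $      e $        match 'e'
$        $          accept

The string is accepted.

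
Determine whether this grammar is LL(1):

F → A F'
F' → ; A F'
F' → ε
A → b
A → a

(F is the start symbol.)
Yes, the grammar is LL(1).

A grammar is LL(1) if for each non-terminal N with multiple productions, the predict sets of those productions are pairwise disjoint, where PREDICT(N → α) = (FIRST(α) \ {ε}) ∪ (FOLLOW(N) if α ⇒* ε).

Relevant sets:
  FOLLOW(F') = { $ }

For F':
  PREDICT(F' → ';' A F') = { ';' }
  PREDICT(F' → ε) = { $ }
For A:
  PREDICT(A → b) = { 'b' }
  PREDICT(A → a) = { 'a' }
F has a single production, so nothing to check there.

All predict sets are disjoint. The grammar IS LL(1).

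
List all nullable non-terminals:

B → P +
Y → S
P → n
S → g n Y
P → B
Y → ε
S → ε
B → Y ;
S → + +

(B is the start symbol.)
{ 'S', 'Y' }

ε-productions: Y → ε, S → ε
So Y, S are immediately nullable.
No further non-terminal can be added: every production for the remaining non-terminals contains a terminal or a non-nullable non-terminal.
Nullable = { 'S', 'Y' }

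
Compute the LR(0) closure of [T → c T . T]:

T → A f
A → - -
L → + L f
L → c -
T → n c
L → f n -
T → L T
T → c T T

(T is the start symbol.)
To compute CLOSURE, for each item [A → α.Bβ] where B is a non-terminal, add [B → .γ] for all productions B → γ; repeat for the newly added items until nothing changes.

Start with: [T → c T . T]
  [T → c T . T] has the dot before T: add [T → . A f], [T → . n c], [T → . L T], [T → . c T T]
  [T → . A f] has the dot before A: add [A → . - -]
  [T → . L T] has the dot before L: add [L → . + L f], [L → . c -], [L → . f n -]
No further items can be added.

CLOSURE = { [A → . - -], [L → . + L f], [L → . c -], [L → . f n -], [T → . A f], [T → . L T], [T → . c T T], [T → . n c], [T → c T . T] }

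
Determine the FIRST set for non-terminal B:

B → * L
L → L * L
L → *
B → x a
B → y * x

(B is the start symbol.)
{ '*', 'x', 'y' }

To compute FIRST(B), examine every production with B on the left-hand side, reading each right-hand side left to right until a non-nullable symbol is reached.

From B → * L:
  - '*' is a terminal: add '*' and stop
From B → x a:
  - x is a terminal: add 'x' and stop
From B → y * x:
  - y is a terminal: add 'y' and stop

Collecting: FIRST(B) = { '*', 'x', 'y' }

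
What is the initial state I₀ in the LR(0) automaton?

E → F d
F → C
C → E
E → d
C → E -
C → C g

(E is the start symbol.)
{ [C → . C g], [C → . E -], [C → . E], [E → . F d], [E → . d], [E' → . E], [F → . C] }

First, augment the grammar with E' → E
I₀ = CLOSURE({ [E' → . E] }):
  [E' → . E] has the dot before E: add [E → . F d], [E → . d]
  [E → . F d] has the dot before F: add [F → . C]
  [F → . C] has the dot before C: add [C → . E], [C → . E -], [C → . C g]
No further items can be added.

I₀ = { [C → . C g], [C → . E -], [C → . E], [E → . F d], [E → . d], [E' → . E], [F → . C] }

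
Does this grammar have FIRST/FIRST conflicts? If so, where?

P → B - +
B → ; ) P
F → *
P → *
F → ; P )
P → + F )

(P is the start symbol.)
No FIRST/FIRST conflicts.

A FIRST/FIRST conflict occurs when two productions N → α and N → β for the same non-terminal have FIRST(α) ∩ FIRST(β) ≠ ∅ (with ε ∈ FIRST of a nullable right-hand side, so two nullable alternatives also conflict).

FIRST sets of the non-terminals at (or reachable through a nullable prefix from) the front of some alternative:
  FIRST(B) = { ';' }

Productions for P:
  P → B - +: FIRST = { ';' }
  P → *: FIRST = { '*' }
  P → + F ): FIRST = { '+' }
Productions for F:
  F → *: FIRST = { '*' }
  F → ; P ): FIRST = { ';' }
B has only one production, so no FIRST/FIRST conflict is possible there.

All alternatives of each non-terminal have pairwise disjoint FIRST sets.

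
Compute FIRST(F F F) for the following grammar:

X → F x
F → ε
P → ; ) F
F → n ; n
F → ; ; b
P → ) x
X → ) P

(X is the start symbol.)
FIRST sets of the non-terminals involved (from the grammar, by fixed-point iteration):
  FIRST(F) = { ';', 'n', ε }

To compute FIRST(F F F), process the symbols left to right:
Symbol F is a non-terminal. Add FIRST(F) \ {ε} = { ';', 'n' }
F is nullable (ε ∈ FIRST(F)), continue to the next symbol.
Symbol F is a non-terminal. Add FIRST(F) \ {ε} = { ';', 'n' }
F is nullable (ε ∈ FIRST(F)), continue to the next symbol.
Symbol F is a non-terminal. Add FIRST(F) \ {ε} = { ';', 'n' }
F is nullable (ε ∈ FIRST(F)), continue to the next symbol.
All symbols are nullable, so ε is in the result.
FIRST(F F F) = { ';', 'n', ε }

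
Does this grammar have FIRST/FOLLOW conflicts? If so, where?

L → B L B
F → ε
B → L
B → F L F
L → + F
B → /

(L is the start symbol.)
No FIRST/FOLLOW conflicts.

A FIRST/FOLLOW conflict occurs when a non-terminal N has a nullable alternative N → β (β ⇒* ε) and another alternative N → α with FIRST(α) ∩ FOLLOW(N) ≠ ∅: on such a lookahead the parser cannot decide between expanding α and letting N vanish via β.

Nullable non-terminals: F.
F has a nullable alternative but only one production, so nothing to check.

B, L have no nullable alternative, so no FIRST/FOLLOW check is needed there.

No FIRST/FOLLOW conflicts found.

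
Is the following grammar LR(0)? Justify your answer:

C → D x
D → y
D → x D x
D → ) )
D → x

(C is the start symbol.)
Augment with C' → C and build the canonical LR(0) collection (I0 = CLOSURE({[C' → . C]}), then GOTO on every symbol after a dot until no new states appear). It has 10 states:
  I0: { [C → . D x], [C' → . C], [D → . ) )], [D → . x D x], [D → . x], [D → . y] }  — shift
  I1: { [D → ) . )] }  — shift
  I2: { [C' → C .] }  — accept
  I3: { [C → D . x] }  — shift
  I4: { [D → . ) )], [D → . x D x], [D → . x], [D → . y], [D → x . D x], [D → x .] }  — shift, reduce
  I5: { [D → y .] }  — reduce
  I6: { [D → x D . x] }  — shift
  I7: { [D → x D x .] }  — reduce
  I8: { [C → D x .] }  — reduce
  I9: { [D → ) ) .] }  — reduce

Conflict in state I4:
  Shift-reduce conflict between [D → x .] and [D → . ) )]
So the grammar is NOT LR(0).

Answer: No. Shift-reduce conflict between [D → x .] and [D → . ) )]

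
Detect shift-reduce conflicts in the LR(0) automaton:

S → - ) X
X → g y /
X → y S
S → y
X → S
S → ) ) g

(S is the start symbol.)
Augment with S' → S and build the canonical LR(0) collection (I0 = CLOSURE({[S' → . S]}), then GOTO on every symbol after a dot until no new states appear). It has 15 states:
  I0: { [S → . ) ) g], [S → . - ) X], [S → . y], [S' → . S] }  — shift
  I1: { [S → ) . ) g] }  — shift
  I2: { [S → - . ) X] }  — shift
  I3: { [S' → S .] }  — accept
  I4: { [S → y .] }  — reduce
  I5: { [S → - ) . X], [S → . ) ) g], [S → . - ) X], [S → . y], [X → . S], [X → . g y /], [X → . y S] }  — shift
  I6: { [X → S .] }  — reduce
  I7: { [S → - ) X .] }  — reduce
  I8: { [X → g . y /] }  — shift
  I9: { [S → . ) ) g], [S → . - ) X], [S → . y], [S → y .], [X → y . S] }  — shift, reduce
  I10: { [X → y S .] }  — reduce
  I11: { [X → g y . /] }  — shift
  I12: { [X → g y / .] }  — reduce
  I13: { [S → ) ) . g] }  — shift
  I14: { [S → ) ) g .] }  — reduce

I9 contains reduce item [S → y .] and shift items [S → . ) ) g], [S → . - ) X], [S → . y] — shift-reduce conflict.

Answer: Yes — I9: [S → y .] vs [S → . ) ) g]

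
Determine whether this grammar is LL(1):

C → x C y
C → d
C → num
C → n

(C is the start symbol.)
Yes, the grammar is LL(1).

For C:
  PREDICT(C → x C y) = { 'x' }
  PREDICT(C → d) = { 'd' }
  PREDICT(C → num) = { 'num' }
  PREDICT(C → n) = { 'n' }

All predict sets are disjoint. The grammar IS LL(1).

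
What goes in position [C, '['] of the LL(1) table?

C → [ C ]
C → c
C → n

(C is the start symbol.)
To find M[C, '['], we find productions for C where '[' is in the predict set (PREDICT(N → α) = (FIRST(α) \ {ε}) ∪ (FOLLOW(N) if α ⇒* ε)).

C → [ C ]: PREDICT = { '[' }
  '[' is in predict set, so this production goes in M[C, '[']
C → c: PREDICT = { 'c' }
C → n: PREDICT = { 'n' }

M[C, '['] = C → [ C ]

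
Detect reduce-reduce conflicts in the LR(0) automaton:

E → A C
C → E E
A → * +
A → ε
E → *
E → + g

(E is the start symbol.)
Augment with E' → E and build the canonical LR(0) collection (I0 = CLOSURE({[E' → . E]}), then GOTO on every symbol after a dot until no new states appear). It has 10 states:
  I0: { [A → . * +], [A → .], [E → . *], [E → . + g], [E → . A C], [E' → . E] }  — shift, reduce
  I1: { [A → * . +], [E → * .] }  — shift, reduce
  I2: { [E → + . g] }  — shift
  I3: { [A → . * +], [A → .], [C → . E E], [E → . *], [E → . + g], [E → . A C], [E → A . C] }  — shift, reduce
  I4: { [E' → E .] }  — accept
  I5: { [E → A C .] }  — reduce
  I6: { [A → . * +], [A → .], [C → E . E], [E → . *], [E → . + g], [E → . A C] }  — shift, reduce
  I7: { [C → E E .] }  — reduce
  I8: { [E → + g .] }  — reduce
  I9: { [A → * + .] }  — reduce

No state contains more than one complete item.

Answer: No reduce-reduce conflicts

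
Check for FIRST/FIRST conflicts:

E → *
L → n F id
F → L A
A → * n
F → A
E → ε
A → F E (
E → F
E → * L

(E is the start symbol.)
A FIRST/FIRST conflict occurs when two productions N → α and N → β for the same non-terminal have FIRST(α) ∩ FIRST(β) ≠ ∅ (with ε ∈ FIRST of a nullable right-hand side, so two nullable alternatives also conflict).

FIRST sets of the non-terminals at (or reachable through a nullable prefix from) the front of some alternative:
  FIRST(F) = { '*', 'n' }
  FIRST(L) = { 'n' }
  FIRST(A) = { '*', 'n' }

Productions for E:
  E → *: FIRST = { '*' }
  E → ε: FIRST = { ε }
  E → F: FIRST = { '*', 'n' }
  E → * L: FIRST = { '*' }
Productions for F:
  F → L A: FIRST = { 'n' }
  F → A: FIRST = { '*', 'n' }
Productions for A:
  A → * n: FIRST = { '*' }
  A → F E (: FIRST = { '*', 'n' }
L has only one production, so no FIRST/FIRST conflict is possible there.

Conflict for E: E → * and E → F
  Overlap: { '*' }
Conflict for E: E → * and E → * L
  Overlap: { '*' }
Conflict for E: E → F and E → * L
  Overlap: { '*' }
Conflict for F: F → L A and F → A
  Overlap: { 'n' }
Conflict for A: A → * n and A → F E (
  Overlap: { '*' }

Answer: Yes. E → '*' / E → F on { '*' }; E → '*' / E → '*' L on { '*' }; E → F / E → '*' L on { '*' }; F → L A / F → A on { 'n' }; A → '*' n / A → F E '(' on { '*' }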